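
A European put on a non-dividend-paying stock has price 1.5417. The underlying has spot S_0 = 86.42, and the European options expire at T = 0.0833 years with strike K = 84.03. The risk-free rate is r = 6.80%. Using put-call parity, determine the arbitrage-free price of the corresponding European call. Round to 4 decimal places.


Answer: Call price = 4.4063

Derivation:
Put-call parity: C - P = S_0 * exp(-qT) - K * exp(-rT).
S_0 * exp(-qT) = 86.4200 * 1.00000000 = 86.42000000
K * exp(-rT) = 84.0300 * 0.99435161 = 83.55536600
C = P + S*exp(-qT) - K*exp(-rT)
C = 1.5417 + 86.42000000 - 83.55536600 = 4.4063


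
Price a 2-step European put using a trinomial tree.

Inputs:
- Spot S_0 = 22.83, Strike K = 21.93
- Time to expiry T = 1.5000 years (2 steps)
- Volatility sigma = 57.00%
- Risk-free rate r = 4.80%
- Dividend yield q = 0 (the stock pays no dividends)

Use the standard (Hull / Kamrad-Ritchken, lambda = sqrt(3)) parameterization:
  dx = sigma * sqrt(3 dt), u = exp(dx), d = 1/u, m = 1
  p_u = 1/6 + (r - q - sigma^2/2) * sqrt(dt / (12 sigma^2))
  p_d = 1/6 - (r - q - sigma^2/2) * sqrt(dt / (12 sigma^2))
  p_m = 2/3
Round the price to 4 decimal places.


Answer: Price = V(0,0) = 4.0672

Derivation:
dt = T/N = 0.750000; dx = sigma*sqrt(3*dt) = 0.855000
u = exp(dx) = 2.351374; d = 1/u = 0.425283
p_u = 0.116469, p_m = 0.666667, p_d = 0.216864
Discount per step: exp(-r*dt) = 0.964640
Stock lattice S(k, j) with j the centered position index:
  k=0: S(0,+0) = 22.8300
  k=1: S(1,-1) = 9.7092; S(1,+0) = 22.8300; S(1,+1) = 53.6819
  k=2: S(2,-2) = 4.1292; S(2,-1) = 9.7092; S(2,+0) = 22.8300; S(2,+1) = 53.6819; S(2,+2) = 126.2262
Terminal payoffs V(N, j) = max(K - S_T, 0):
  V(2,-2) = 17.800834; V(2,-1) = 12.220785; V(2,+0) = 0.000000; V(2,+1) = 0.000000; V(2,+2) = 0.000000
Backward induction: V(k, j) = exp(-r*dt) * [p_u * V(k+1, j+1) + p_m * V(k+1, j) + p_d * V(k+1, j-1)]
  V(1,-1) = exp(-r*dt) * [p_u*0.000000 + p_m*12.220785 + p_d*17.800834] = 11.582967
  V(1,+0) = exp(-r*dt) * [p_u*0.000000 + p_m*0.000000 + p_d*12.220785] = 2.556537
  V(1,+1) = exp(-r*dt) * [p_u*0.000000 + p_m*0.000000 + p_d*0.000000] = 0.000000
  V(0,+0) = exp(-r*dt) * [p_u*0.000000 + p_m*2.556537 + p_d*11.582967] = 4.067200


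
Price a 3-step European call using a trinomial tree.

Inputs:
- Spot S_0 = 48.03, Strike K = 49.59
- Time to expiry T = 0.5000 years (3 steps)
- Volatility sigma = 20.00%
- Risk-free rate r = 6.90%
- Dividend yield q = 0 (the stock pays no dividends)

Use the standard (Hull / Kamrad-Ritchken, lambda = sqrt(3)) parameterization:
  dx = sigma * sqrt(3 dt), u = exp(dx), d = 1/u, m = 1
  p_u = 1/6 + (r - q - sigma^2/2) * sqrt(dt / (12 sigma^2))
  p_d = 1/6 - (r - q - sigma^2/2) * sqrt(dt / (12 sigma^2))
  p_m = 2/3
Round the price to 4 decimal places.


dt = T/N = 0.166667; dx = sigma*sqrt(3*dt) = 0.141421
u = exp(dx) = 1.151910; d = 1/u = 0.868123
p_u = 0.195540, p_m = 0.666667, p_d = 0.137793
Discount per step: exp(-r*dt) = 0.988566
Stock lattice S(k, j) with j the centered position index:
  k=0: S(0,+0) = 48.0300
  k=1: S(1,-1) = 41.6960; S(1,+0) = 48.0300; S(1,+1) = 55.3262
  k=2: S(2,-2) = 36.1972; S(2,-1) = 41.6960; S(2,+0) = 48.0300; S(2,+1) = 55.3262; S(2,+2) = 63.7308
  k=3: S(3,-3) = 31.4237; S(3,-2) = 36.1972; S(3,-1) = 41.6960; S(3,+0) = 48.0300; S(3,+1) = 55.3262; S(3,+2) = 63.7308; S(3,+3) = 73.4122
Terminal payoffs V(N, j) = max(S_T - K, 0):
  V(3,-3) = 0.000000; V(3,-2) = 0.000000; V(3,-1) = 0.000000; V(3,+0) = 0.000000; V(3,+1) = 5.736233; V(3,+2) = 14.140836; V(3,+3) = 23.822182
Backward induction: V(k, j) = exp(-r*dt) * [p_u * V(k+1, j+1) + p_m * V(k+1, j) + p_d * V(k+1, j-1)]
  V(2,-2) = exp(-r*dt) * [p_u*0.000000 + p_m*0.000000 + p_d*0.000000] = 0.000000
  V(2,-1) = exp(-r*dt) * [p_u*0.000000 + p_m*0.000000 + p_d*0.000000] = 0.000000
  V(2,+0) = exp(-r*dt) * [p_u*5.736233 + p_m*0.000000 + p_d*0.000000] = 1.108839
  V(2,+1) = exp(-r*dt) * [p_u*14.140836 + p_m*5.736233 + p_d*0.000000] = 6.513915
  V(2,+2) = exp(-r*dt) * [p_u*23.822182 + p_m*14.140836 + p_d*5.736233] = 14.705739
  V(1,-1) = exp(-r*dt) * [p_u*1.108839 + p_m*0.000000 + p_d*0.000000] = 0.214343
  V(1,+0) = exp(-r*dt) * [p_u*6.513915 + p_m*1.108839 + p_d*0.000000] = 1.989942
  V(1,+1) = exp(-r*dt) * [p_u*14.705739 + p_m*6.513915 + p_d*1.108839] = 7.286683
  V(0,+0) = exp(-r*dt) * [p_u*7.286683 + p_m*1.989942 + p_d*0.214343] = 2.749204

Answer: Price = V(0,0) = 2.7492


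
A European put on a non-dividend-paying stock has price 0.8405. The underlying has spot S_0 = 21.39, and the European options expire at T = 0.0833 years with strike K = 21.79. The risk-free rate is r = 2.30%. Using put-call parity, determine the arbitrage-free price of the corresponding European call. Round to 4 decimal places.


Put-call parity: C - P = S_0 * exp(-qT) - K * exp(-rT).
S_0 * exp(-qT) = 21.3900 * 1.00000000 = 21.39000000
K * exp(-rT) = 21.7900 * 0.99808593 = 21.74829251
C = P + S*exp(-qT) - K*exp(-rT)
C = 0.8405 + 21.39000000 - 21.74829251 = 0.4822

Answer: Call price = 0.4822


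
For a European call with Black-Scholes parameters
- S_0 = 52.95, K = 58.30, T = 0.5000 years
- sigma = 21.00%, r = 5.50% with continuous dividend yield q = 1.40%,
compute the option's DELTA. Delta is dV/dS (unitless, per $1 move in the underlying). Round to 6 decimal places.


Answer: Delta = 0.329140

Derivation:
d1 = -0.4359079039; d2 = -0.5844003279
phi(d1) = 0.3627844642; exp(-qT) = 0.9930244429; exp(-rT) = 0.9728746826
N(d1) = 0.3314517752
Delta = exp(-qT) * N(d1) = 0.9930244429 * 0.3314517752 = 0.329140


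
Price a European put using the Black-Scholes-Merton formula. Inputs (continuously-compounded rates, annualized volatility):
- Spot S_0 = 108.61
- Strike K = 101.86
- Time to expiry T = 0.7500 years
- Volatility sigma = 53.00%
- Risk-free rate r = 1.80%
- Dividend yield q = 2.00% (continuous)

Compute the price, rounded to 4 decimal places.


Answer: Price = 15.7539

Derivation:
d1 = (ln(S/K) + (r - q + 0.5*sigma^2) * T) / (sigma * sqrt(T)) = 0.36602191
d2 = d1 - sigma * sqrt(T) = -0.09297156
exp(-rT) = 0.98659072; exp(-qT) = 0.98511194
P = K * exp(-rT) * N(-d2) - S_0 * exp(-qT) * N(-d1)
N(-d1) = 0.35717436; N(-d2) = 0.53703692
P = 101.8600 * 0.98659072 * 0.53703692 - 108.6100 * 0.98511194 * 0.35717436 = 15.7539


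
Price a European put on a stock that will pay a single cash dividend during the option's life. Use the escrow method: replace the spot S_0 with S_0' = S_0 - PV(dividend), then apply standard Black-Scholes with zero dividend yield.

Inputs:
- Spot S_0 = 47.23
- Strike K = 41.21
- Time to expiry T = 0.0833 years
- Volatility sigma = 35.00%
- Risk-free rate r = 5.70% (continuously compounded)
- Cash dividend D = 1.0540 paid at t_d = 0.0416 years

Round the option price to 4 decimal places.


PV(D) = D * exp(-r * t_d) = 1.0540 * 0.99763161 = 1.05150372
S_0' = S_0 - PV(D) = 47.2300 - 1.05150372 = 46.17849628
d1 = (ln(S_0'/K) + (r + sigma^2/2)*T) / (sigma*sqrt(T)) = 1.22439429
d2 = d1 - sigma*sqrt(T) = 1.12337820
exp(-rT) = 0.99526315
N(-d1) = 0.11040176; N(-d2) = 0.13063845
P = K * exp(-rT) * N(-d2) - S_0' * N(-d1) = 41.2100 * 0.99526315 * 0.13063845 - 46.17849628 * 0.11040176 = 0.2599

Answer: Price = 0.2599


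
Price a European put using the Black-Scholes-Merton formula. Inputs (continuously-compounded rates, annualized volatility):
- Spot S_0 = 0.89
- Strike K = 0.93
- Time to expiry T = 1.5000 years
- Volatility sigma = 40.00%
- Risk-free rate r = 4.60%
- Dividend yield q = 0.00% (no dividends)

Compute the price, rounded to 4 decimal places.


Answer: Price = 0.1593

Derivation:
d1 = (ln(S/K) + (r - q + 0.5*sigma^2) * T) / (sigma * sqrt(T)) = 0.29605528
d2 = d1 - sigma * sqrt(T) = -0.19384266
exp(-rT) = 0.93332668; exp(-qT) = 1.00000000
P = K * exp(-rT) * N(-d2) - S_0 * exp(-qT) * N(-d1)
N(-d1) = 0.38359393; N(-d2) = 0.57685046
P = 0.9300 * 0.93332668 * 0.57685046 - 0.8900 * 1.00000000 * 0.38359393 = 0.1593


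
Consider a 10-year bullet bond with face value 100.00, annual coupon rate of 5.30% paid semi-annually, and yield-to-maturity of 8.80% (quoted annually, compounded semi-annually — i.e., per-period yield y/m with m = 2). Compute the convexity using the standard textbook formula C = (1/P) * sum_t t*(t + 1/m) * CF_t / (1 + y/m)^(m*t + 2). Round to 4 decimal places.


Answer: Convexity = 65.6587

Derivation:
Coupon per period c = face * coupon_rate / m = 2.650000
Periods per year m = 2; per-period yield y/m = 0.044000
Number of cashflows N = 20
Cashflows (t years, CF_t, discount factor 1/(1+y/m)^(m*t), PV):
  t = 0.5000: CF_t = 2.650000, DF = 0.957854, PV = 2.538314
  t = 1.0000: CF_t = 2.650000, DF = 0.917485, PV = 2.431335
  t = 1.5000: CF_t = 2.650000, DF = 0.878817, PV = 2.328865
  t = 2.0000: CF_t = 2.650000, DF = 0.841779, PV = 2.230714
  t = 2.5000: CF_t = 2.650000, DF = 0.806302, PV = 2.136699
  t = 3.0000: CF_t = 2.650000, DF = 0.772320, PV = 2.046647
  t = 3.5000: CF_t = 2.650000, DF = 0.739770, PV = 1.960390
  t = 4.0000: CF_t = 2.650000, DF = 0.708592, PV = 1.877768
  t = 4.5000: CF_t = 2.650000, DF = 0.678728, PV = 1.798628
  t = 5.0000: CF_t = 2.650000, DF = 0.650122, PV = 1.722824
  t = 5.5000: CF_t = 2.650000, DF = 0.622722, PV = 1.650214
  t = 6.0000: CF_t = 2.650000, DF = 0.596477, PV = 1.580665
  t = 6.5000: CF_t = 2.650000, DF = 0.571339, PV = 1.514047
  t = 7.0000: CF_t = 2.650000, DF = 0.547259, PV = 1.450237
  t = 7.5000: CF_t = 2.650000, DF = 0.524195, PV = 1.389116
  t = 8.0000: CF_t = 2.650000, DF = 0.502102, PV = 1.330571
  t = 8.5000: CF_t = 2.650000, DF = 0.480941, PV = 1.274493
  t = 9.0000: CF_t = 2.650000, DF = 0.460671, PV = 1.220779
  t = 9.5000: CF_t = 2.650000, DF = 0.441256, PV = 1.169328
  t = 10.0000: CF_t = 102.650000, DF = 0.422659, PV = 43.385937
Price P = sum_t PV_t = 77.037570
Convexity numerator sum_t t*(t + 1/m) * CF_t / (1+y/m)^(m*t + 2):
  t = 0.5000: term = 1.164433
  t = 1.0000: term = 3.346071
  t = 1.5000: term = 6.410097
  t = 2.0000: term = 10.233234
  t = 2.5000: term = 14.702922
  t = 3.0000: term = 19.716562
  t = 3.5000: term = 25.180794
  t = 4.0000: term = 31.010830
  t = 4.5000: term = 37.129825
  t = 5.0000: term = 43.468293
  t = 5.5000: term = 49.963555
  t = 6.0000: term = 56.559231
  t = 6.5000: term = 63.204761
  t = 7.0000: term = 69.854952
  t = 7.5000: term = 76.469570
  t = 8.0000: term = 83.012943
  t = 8.5000: term = 89.453602
  t = 9.0000: term = 95.763942
  t = 9.5000: term = 101.919904
  t = 10.0000: term = 4179.624653
Convexity = (1/P) * sum = 5058.190174 / 77.037570 = 65.658745


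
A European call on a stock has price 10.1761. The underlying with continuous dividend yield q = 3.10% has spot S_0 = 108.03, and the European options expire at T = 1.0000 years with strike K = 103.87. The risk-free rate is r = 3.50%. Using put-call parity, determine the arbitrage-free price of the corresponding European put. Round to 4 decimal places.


Put-call parity: C - P = S_0 * exp(-qT) - K * exp(-rT).
S_0 * exp(-qT) = 108.0300 * 0.96947557 = 104.73244616
K * exp(-rT) = 103.8700 * 0.96560542 = 100.29743459
P = C - S*exp(-qT) + K*exp(-rT)
P = 10.1761 - 104.73244616 + 100.29743459 = 5.7411

Answer: Put price = 5.7411


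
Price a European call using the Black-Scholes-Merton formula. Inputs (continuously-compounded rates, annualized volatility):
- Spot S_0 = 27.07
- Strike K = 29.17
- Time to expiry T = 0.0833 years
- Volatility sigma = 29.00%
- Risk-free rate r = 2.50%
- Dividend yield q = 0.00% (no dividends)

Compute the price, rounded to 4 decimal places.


d1 = (ln(S/K) + (r - q + 0.5*sigma^2) * T) / (sigma * sqrt(T)) = -0.82592837
d2 = d1 - sigma * sqrt(T) = -0.90962742
exp(-rT) = 0.99791967; exp(-qT) = 1.00000000
C = S_0 * exp(-qT) * N(d1) - K * exp(-rT) * N(d2)
N(d1) = 0.20442236; N(d2) = 0.18150952
C = 27.0700 * 1.00000000 * 0.20442236 - 29.1700 * 0.99791967 * 0.18150952 = 0.2501

Answer: Price = 0.2501


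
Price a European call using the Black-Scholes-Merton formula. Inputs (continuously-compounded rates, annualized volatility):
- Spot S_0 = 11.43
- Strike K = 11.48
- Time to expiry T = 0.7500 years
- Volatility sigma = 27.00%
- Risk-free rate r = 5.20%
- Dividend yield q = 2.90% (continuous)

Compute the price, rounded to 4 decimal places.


Answer: Price = 1.1074

Derivation:
d1 = (ln(S/K) + (r - q + 0.5*sigma^2) * T) / (sigma * sqrt(T)) = 0.17201868
d2 = d1 - sigma * sqrt(T) = -0.06180818
exp(-rT) = 0.96175071; exp(-qT) = 0.97848483
C = S_0 * exp(-qT) * N(d1) - K * exp(-rT) * N(d2)
N(d1) = 0.56828858; N(d2) = 0.47535779
C = 11.4300 * 0.97848483 * 0.56828858 - 11.4800 * 0.96175071 * 0.47535779 = 1.1074


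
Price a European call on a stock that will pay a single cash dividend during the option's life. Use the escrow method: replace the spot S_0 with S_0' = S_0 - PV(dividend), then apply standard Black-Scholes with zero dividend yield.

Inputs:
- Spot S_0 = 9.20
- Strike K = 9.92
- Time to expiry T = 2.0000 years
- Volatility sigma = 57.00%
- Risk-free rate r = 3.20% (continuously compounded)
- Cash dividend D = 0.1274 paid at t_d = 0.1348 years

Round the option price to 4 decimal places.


PV(D) = D * exp(-r * t_d) = 0.1274 * 0.99569569 = 0.12685163
S_0' = S_0 - PV(D) = 9.2000 - 0.12685163 = 9.07314837
d1 = (ln(S_0'/K) + (r + sigma^2/2)*T) / (sigma*sqrt(T)) = 0.37174762
d2 = d1 - sigma*sqrt(T) = -0.43435411
exp(-rT) = 0.93800500
N(d1) = 0.64495962; N(d2) = 0.33201566
C = S_0' * N(d1) - K * exp(-rT) * N(d2) = 9.07314837 * 0.64495962 - 9.9200 * 0.93800500 * 0.33201566 = 2.7624

Answer: Price = 2.7624


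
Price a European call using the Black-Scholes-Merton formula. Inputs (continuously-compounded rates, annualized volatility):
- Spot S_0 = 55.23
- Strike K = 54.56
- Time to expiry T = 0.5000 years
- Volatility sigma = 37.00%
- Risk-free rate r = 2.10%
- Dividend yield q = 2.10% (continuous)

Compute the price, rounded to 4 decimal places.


Answer: Price = 5.9913

Derivation:
d1 = (ln(S/K) + (r - q + 0.5*sigma^2) * T) / (sigma * sqrt(T)) = 0.17746572
d2 = d1 - sigma * sqrt(T) = -0.08416378
exp(-rT) = 0.98955493; exp(-qT) = 0.98955493
C = S_0 * exp(-qT) * N(d1) - K * exp(-rT) * N(d2)
N(d1) = 0.57042871; N(d2) = 0.46646311
C = 55.2300 * 0.98955493 * 0.57042871 - 54.5600 * 0.98955493 * 0.46646311 = 5.9913


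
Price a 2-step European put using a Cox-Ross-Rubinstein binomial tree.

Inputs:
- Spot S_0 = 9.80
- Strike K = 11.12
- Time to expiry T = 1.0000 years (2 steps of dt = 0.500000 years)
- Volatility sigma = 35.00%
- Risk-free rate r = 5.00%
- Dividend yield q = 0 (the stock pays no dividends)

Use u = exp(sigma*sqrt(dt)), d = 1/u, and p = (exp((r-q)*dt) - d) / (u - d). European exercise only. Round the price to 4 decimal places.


dt = T/N = 0.500000
u = exp(sigma*sqrt(dt)) = 1.280803; d = 1/u = 0.780760
p = (exp((r-q)*dt) - d) / (u - d) = 0.489068
Discount per step: exp(-r*dt) = 0.975310
Stock lattice S(k, i) with i counting down-moves:
  k=0: S(0,0) = 9.8000
  k=1: S(1,0) = 12.5519; S(1,1) = 7.6514
  k=2: S(2,0) = 16.0765; S(2,1) = 9.8000; S(2,2) = 5.9739
Terminal payoffs V(N, i) = max(K - S_T, 0):
  V(2,0) = 0.000000; V(2,1) = 1.320000; V(2,2) = 5.146054
Backward induction: V(k, i) = exp(-r*dt) * [p * V(k+1, i) + (1-p) * V(k+1, i+1)].
  V(1,0) = exp(-r*dt) * [p*0.000000 + (1-p)*1.320000] = 0.657779
  V(1,1) = exp(-r*dt) * [p*1.320000 + (1-p)*5.146054] = 3.193997
  V(0,0) = exp(-r*dt) * [p*0.657779 + (1-p)*3.193997] = 1.905379

Answer: Price = V(0,0) = 1.9054


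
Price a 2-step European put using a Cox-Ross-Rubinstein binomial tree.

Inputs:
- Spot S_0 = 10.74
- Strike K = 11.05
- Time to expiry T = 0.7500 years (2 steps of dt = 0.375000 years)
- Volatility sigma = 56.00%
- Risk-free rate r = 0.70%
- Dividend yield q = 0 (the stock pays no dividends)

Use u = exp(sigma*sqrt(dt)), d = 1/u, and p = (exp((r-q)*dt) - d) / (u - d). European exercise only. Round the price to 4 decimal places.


dt = T/N = 0.375000
u = exp(sigma*sqrt(dt)) = 1.409068; d = 1/u = 0.709689
p = (exp((r-q)*dt) - d) / (u - d) = 0.418857
Discount per step: exp(-r*dt) = 0.997378
Stock lattice S(k, i) with i counting down-moves:
  k=0: S(0,0) = 10.7400
  k=1: S(1,0) = 15.1334; S(1,1) = 7.6221
  k=2: S(2,0) = 21.3240; S(2,1) = 10.7400; S(2,2) = 5.4093
Terminal payoffs V(N, i) = max(K - S_T, 0):
  V(2,0) = 0.000000; V(2,1) = 0.310000; V(2,2) = 5.640709
Backward induction: V(k, i) = exp(-r*dt) * [p * V(k+1, i) + (1-p) * V(k+1, i+1)].
  V(1,0) = exp(-r*dt) * [p*0.000000 + (1-p)*0.310000] = 0.179682
  V(1,1) = exp(-r*dt) * [p*0.310000 + (1-p)*5.640709] = 3.398973
  V(0,0) = exp(-r*dt) * [p*0.179682 + (1-p)*3.398973] = 2.045176

Answer: Price = V(0,0) = 2.0452


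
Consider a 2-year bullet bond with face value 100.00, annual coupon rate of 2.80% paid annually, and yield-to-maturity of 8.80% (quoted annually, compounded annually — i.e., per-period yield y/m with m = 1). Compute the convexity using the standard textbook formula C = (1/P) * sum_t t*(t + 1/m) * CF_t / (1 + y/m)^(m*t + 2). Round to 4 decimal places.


Coupon per period c = face * coupon_rate / m = 2.800000
Periods per year m = 1; per-period yield y/m = 0.088000
Number of cashflows N = 2
Cashflows (t years, CF_t, discount factor 1/(1+y/m)^(m*t), PV):
  t = 1.0000: CF_t = 2.800000, DF = 0.919118, PV = 2.573529
  t = 2.0000: CF_t = 102.800000, DF = 0.844777, PV = 86.843101
Price P = sum_t PV_t = 89.416631
Convexity numerator sum_t t*(t + 1/m) * CF_t / (1+y/m)^(m*t + 2):
  t = 1.0000: term = 4.348118
  t = 2.0000: term = 440.178457
Convexity = (1/P) * sum = 444.526575 / 89.416631 = 4.971408

Answer: Convexity = 4.9714


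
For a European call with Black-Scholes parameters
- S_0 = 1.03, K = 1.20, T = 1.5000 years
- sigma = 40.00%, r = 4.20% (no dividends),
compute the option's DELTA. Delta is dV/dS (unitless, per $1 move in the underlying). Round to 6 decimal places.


Answer: Delta = 0.524608

Derivation:
d1 = 0.0617215188; d2 = -0.4281764297
phi(d1) = 0.3981831092; exp(-qT) = 1.0000000000; exp(-rT) = 0.9389434737
N(d1) = 0.5246076984
Delta = exp(-qT) * N(d1) = 1.0000000000 * 0.5246076984 = 0.524608


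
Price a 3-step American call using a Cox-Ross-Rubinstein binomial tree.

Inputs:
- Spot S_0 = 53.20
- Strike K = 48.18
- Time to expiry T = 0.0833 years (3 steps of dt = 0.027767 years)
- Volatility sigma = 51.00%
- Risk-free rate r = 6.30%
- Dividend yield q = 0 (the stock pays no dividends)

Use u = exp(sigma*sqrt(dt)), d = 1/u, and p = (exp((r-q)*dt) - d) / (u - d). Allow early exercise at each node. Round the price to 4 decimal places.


dt = T/N = 0.027767
u = exp(sigma*sqrt(dt)) = 1.088699; d = 1/u = 0.918528
p = (exp((r-q)*dt) - d) / (u - d) = 0.489056
Discount per step: exp(-r*dt) = 0.998252
Stock lattice S(k, i) with i counting down-moves:
  k=0: S(0,0) = 53.2000
  k=1: S(1,0) = 57.9188; S(1,1) = 48.8657
  k=2: S(2,0) = 63.0561; S(2,1) = 53.2000; S(2,2) = 44.8845
  k=3: S(3,0) = 68.6491; S(3,1) = 57.9188; S(3,2) = 48.8657; S(3,3) = 41.2277
Terminal payoffs V(N, i) = max(S_T - K, 0):
  V(3,0) = 20.469057; V(3,1) = 9.738763; V(3,2) = 0.685684; V(3,3) = 0.000000
Backward induction: V(k, i) = exp(-r*dt) * [p * V(k+1, i) + (1-p) * V(k+1, i+1)]; then take max(V_cont, immediate exercise) for American.
  V(2,0) = exp(-r*dt) * [p*20.469057 + (1-p)*9.738763] = 14.960282; exercise = 14.876074; V(2,0) = max -> 14.960282
  V(2,1) = exp(-r*dt) * [p*9.738763 + (1-p)*0.685684] = 5.104208; exercise = 5.020000; V(2,1) = max -> 5.104208
  V(2,2) = exp(-r*dt) * [p*0.685684 + (1-p)*0.000000] = 0.334752; exercise = 0.000000; V(2,2) = max -> 0.334752
  V(1,0) = exp(-r*dt) * [p*14.960282 + (1-p)*5.104208] = 9.907031; exercise = 9.738763; V(1,0) = max -> 9.907031
  V(1,1) = exp(-r*dt) * [p*5.104208 + (1-p)*0.334752] = 2.662620; exercise = 0.685684; V(1,1) = max -> 2.662620
  V(0,0) = exp(-r*dt) * [p*9.907031 + (1-p)*2.662620] = 6.194695; exercise = 5.020000; V(0,0) = max -> 6.194695

Answer: Price = V(0,0) = 6.1947


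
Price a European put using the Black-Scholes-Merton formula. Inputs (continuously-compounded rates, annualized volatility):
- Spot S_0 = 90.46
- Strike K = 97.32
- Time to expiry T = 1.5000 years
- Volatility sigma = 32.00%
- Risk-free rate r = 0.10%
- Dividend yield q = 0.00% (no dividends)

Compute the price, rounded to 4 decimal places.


Answer: Price = 18.1716

Derivation:
d1 = (ln(S/K) + (r - q + 0.5*sigma^2) * T) / (sigma * sqrt(T)) = 0.01327635
d2 = d1 - sigma * sqrt(T) = -0.37864201
exp(-rT) = 0.99850112; exp(-qT) = 1.00000000
P = K * exp(-rT) * N(-d2) - S_0 * exp(-qT) * N(-d1)
N(-d1) = 0.49470366; N(-d2) = 0.64752314
P = 97.3200 * 0.99850112 * 0.64752314 - 90.4600 * 1.00000000 * 0.49470366 = 18.1716


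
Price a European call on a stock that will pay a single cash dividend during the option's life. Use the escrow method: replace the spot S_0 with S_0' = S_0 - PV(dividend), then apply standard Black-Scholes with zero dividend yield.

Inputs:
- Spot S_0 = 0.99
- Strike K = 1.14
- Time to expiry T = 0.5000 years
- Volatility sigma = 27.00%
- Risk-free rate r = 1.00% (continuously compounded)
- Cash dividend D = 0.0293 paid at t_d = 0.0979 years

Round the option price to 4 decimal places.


PV(D) = D * exp(-r * t_d) = 0.0293 * 0.99902148 = 0.02927133
S_0' = S_0 - PV(D) = 0.9900 - 0.02927133 = 0.96072867
d1 = (ln(S_0'/K) + (r + sigma^2/2)*T) / (sigma*sqrt(T)) = -0.77449936
d2 = d1 - sigma*sqrt(T) = -0.96541819
exp(-rT) = 0.99501248
N(d1) = 0.21931777; N(d2) = 0.16716770
C = S_0' * N(d1) - K * exp(-rT) * N(d2) = 0.96072867 * 0.21931777 - 1.1400 * 0.99501248 * 0.16716770 = 0.0211

Answer: Price = 0.0211


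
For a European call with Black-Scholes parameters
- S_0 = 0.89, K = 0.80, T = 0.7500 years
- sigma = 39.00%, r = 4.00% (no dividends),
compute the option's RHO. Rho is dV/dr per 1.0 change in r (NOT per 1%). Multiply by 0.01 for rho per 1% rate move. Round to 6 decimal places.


d1 = 0.5733450425; d2 = 0.2355951350
phi(d1) = 0.3384764360; exp(-qT) = 1.0000000000; exp(-rT) = 0.9704455335
N(d2) = 0.5931265756
Rho = K*T*exp(-rT)*N(d2) = 0.8000 * 0.7500 * 0.9704455335 * 0.5931265756 = 0.345358

Answer: Rho = 0.345358


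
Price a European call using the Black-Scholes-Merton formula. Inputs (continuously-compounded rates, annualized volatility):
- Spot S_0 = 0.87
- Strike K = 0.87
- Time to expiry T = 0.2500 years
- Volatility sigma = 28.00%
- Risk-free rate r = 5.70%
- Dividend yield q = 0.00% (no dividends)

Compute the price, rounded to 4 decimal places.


d1 = (ln(S/K) + (r - q + 0.5*sigma^2) * T) / (sigma * sqrt(T)) = 0.17178571
d2 = d1 - sigma * sqrt(T) = 0.03178571
exp(-rT) = 0.98585105; exp(-qT) = 1.00000000
C = S_0 * exp(-qT) * N(d1) - K * exp(-rT) * N(d2)
N(d1) = 0.56819700; N(d2) = 0.51267853
C = 0.8700 * 1.00000000 * 0.56819700 - 0.8700 * 0.98585105 * 0.51267853 = 0.0546

Answer: Price = 0.0546


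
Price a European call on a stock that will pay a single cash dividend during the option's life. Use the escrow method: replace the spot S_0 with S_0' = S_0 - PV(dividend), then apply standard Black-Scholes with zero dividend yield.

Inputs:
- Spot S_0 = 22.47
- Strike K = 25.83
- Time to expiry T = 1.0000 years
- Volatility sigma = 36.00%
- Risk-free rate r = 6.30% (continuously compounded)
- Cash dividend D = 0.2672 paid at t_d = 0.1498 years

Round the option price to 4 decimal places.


PV(D) = D * exp(-r * t_d) = 0.2672 * 0.99060699 = 0.26469019
S_0' = S_0 - PV(D) = 22.4700 - 0.26469019 = 22.20530981
d1 = (ln(S_0'/K) + (r + sigma^2/2)*T) / (sigma*sqrt(T)) = -0.06501435
d2 = d1 - sigma*sqrt(T) = -0.42501435
exp(-rT) = 0.93894347
N(d1) = 0.47408129; N(d2) = 0.33541311
C = S_0' * N(d1) - K * exp(-rT) * N(d2) = 22.20530981 * 0.47408129 - 25.8300 * 0.93894347 * 0.33541311 = 2.3924

Answer: Price = 2.3924


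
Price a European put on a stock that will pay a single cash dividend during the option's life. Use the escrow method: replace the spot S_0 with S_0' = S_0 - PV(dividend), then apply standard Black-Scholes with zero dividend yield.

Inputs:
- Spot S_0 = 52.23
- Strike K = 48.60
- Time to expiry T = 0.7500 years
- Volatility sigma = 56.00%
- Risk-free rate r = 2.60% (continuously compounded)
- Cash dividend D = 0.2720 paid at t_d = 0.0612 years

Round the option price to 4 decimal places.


PV(D) = D * exp(-r * t_d) = 0.2720 * 0.99841007 = 0.27156754
S_0' = S_0 - PV(D) = 52.2300 - 0.27156754 = 51.95843246
d1 = (ln(S_0'/K) + (r + sigma^2/2)*T) / (sigma*sqrt(T)) = 0.42047697
d2 = d1 - sigma*sqrt(T) = -0.06449726
exp(-rT) = 0.98068890
N(-d1) = 0.33706853; N(-d2) = 0.52571285
P = K * exp(-rT) * N(-d2) - S_0' * N(-d1) = 48.6000 * 0.98068890 * 0.52571285 - 51.95843246 * 0.33706853 = 7.5427

Answer: Price = 7.5427


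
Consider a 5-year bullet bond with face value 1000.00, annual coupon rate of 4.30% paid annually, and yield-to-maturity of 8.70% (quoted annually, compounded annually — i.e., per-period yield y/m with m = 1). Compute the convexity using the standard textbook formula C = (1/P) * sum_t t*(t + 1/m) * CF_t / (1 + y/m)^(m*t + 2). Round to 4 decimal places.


Coupon per period c = face * coupon_rate / m = 43.000000
Periods per year m = 1; per-period yield y/m = 0.087000
Number of cashflows N = 5
Cashflows (t years, CF_t, discount factor 1/(1+y/m)^(m*t), PV):
  t = 1.0000: CF_t = 43.000000, DF = 0.919963, PV = 39.558418
  t = 2.0000: CF_t = 43.000000, DF = 0.846332, PV = 36.392289
  t = 3.0000: CF_t = 43.000000, DF = 0.778595, PV = 33.479566
  t = 4.0000: CF_t = 43.000000, DF = 0.716278, PV = 30.799969
  t = 5.0000: CF_t = 1043.000000, DF = 0.658950, PV = 687.284561
Price P = sum_t PV_t = 827.514802
Convexity numerator sum_t t*(t + 1/m) * CF_t / (1+y/m)^(m*t + 2):
  t = 1.0000: term = 66.959133
  t = 2.0000: term = 184.799814
  t = 3.0000: term = 340.018057
  t = 4.0000: term = 521.340167
  t = 5.0000: term = 17450.133529
Convexity = (1/P) * sum = 18563.250699 / 827.514802 = 22.432530

Answer: Convexity = 22.4325


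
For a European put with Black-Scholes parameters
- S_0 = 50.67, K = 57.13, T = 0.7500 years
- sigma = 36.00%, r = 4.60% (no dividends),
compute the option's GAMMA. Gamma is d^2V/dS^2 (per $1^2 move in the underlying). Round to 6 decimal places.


Answer: Gamma = 0.025078

Derivation:
d1 = -0.1183419007; d2 = -0.4301110461
phi(d1) = 0.3961584839; exp(-qT) = 1.0000000000; exp(-rT) = 0.9660883397
Gamma = exp(-qT) * phi(d1) / (S * sigma * sqrt(T)) = 1.0000000000 * 0.3961584839 / (50.6700 * 0.3600 * 0.8660254038) = 0.025078


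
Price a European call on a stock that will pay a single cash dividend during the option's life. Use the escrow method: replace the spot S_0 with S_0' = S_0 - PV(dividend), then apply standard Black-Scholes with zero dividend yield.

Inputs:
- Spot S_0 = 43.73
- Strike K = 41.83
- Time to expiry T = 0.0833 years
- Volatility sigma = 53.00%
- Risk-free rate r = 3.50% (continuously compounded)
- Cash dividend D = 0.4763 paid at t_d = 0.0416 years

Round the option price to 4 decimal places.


Answer: Price = 3.4358

Derivation:
PV(D) = D * exp(-r * t_d) = 0.4763 * 0.99854506 = 0.47560701
S_0' = S_0 - PV(D) = 43.7300 - 0.47560701 = 43.25439299
d1 = (ln(S_0'/K) + (r + sigma^2/2)*T) / (sigma*sqrt(T)) = 0.31444646
d2 = d1 - sigma*sqrt(T) = 0.16147924
exp(-rT) = 0.99708875
N(d1) = 0.62340901; N(d2) = 0.56414202
C = S_0' * N(d1) - K * exp(-rT) * N(d2) = 43.25439299 * 0.62340901 - 41.8300 * 0.99708875 * 0.56414202 = 3.4358


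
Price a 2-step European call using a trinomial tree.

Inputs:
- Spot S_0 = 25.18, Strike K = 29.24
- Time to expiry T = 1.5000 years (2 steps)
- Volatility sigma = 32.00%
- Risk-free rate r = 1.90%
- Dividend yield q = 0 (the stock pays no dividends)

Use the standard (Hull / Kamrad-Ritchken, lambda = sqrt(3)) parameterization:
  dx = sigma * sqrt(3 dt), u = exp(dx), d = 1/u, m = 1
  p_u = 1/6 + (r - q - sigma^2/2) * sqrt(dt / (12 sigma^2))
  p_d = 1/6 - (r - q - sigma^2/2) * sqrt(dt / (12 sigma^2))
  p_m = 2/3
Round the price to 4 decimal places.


Answer: Price = V(0,0) = 2.8110

Derivation:
dt = T/N = 0.750000; dx = sigma*sqrt(3*dt) = 0.480000
u = exp(dx) = 1.616074; d = 1/u = 0.618783
p_u = 0.141510, p_m = 0.666667, p_d = 0.191823
Discount per step: exp(-r*dt) = 0.985851
Stock lattice S(k, j) with j the centered position index:
  k=0: S(0,+0) = 25.1800
  k=1: S(1,-1) = 15.5810; S(1,+0) = 25.1800; S(1,+1) = 40.6928
  k=2: S(2,-2) = 9.6412; S(2,-1) = 15.5810; S(2,+0) = 25.1800; S(2,+1) = 40.6928; S(2,+2) = 65.7625
Terminal payoffs V(N, j) = max(S_T - K, 0):
  V(2,-2) = 0.000000; V(2,-1) = 0.000000; V(2,+0) = 0.000000; V(2,+1) = 11.452753; V(2,+2) = 36.522517
Backward induction: V(k, j) = exp(-r*dt) * [p_u * V(k+1, j+1) + p_m * V(k+1, j) + p_d * V(k+1, j-1)]
  V(1,-1) = exp(-r*dt) * [p_u*0.000000 + p_m*0.000000 + p_d*0.000000] = 0.000000
  V(1,+0) = exp(-r*dt) * [p_u*11.452753 + p_m*0.000000 + p_d*0.000000] = 1.597753
  V(1,+1) = exp(-r*dt) * [p_u*36.522517 + p_m*11.452753 + p_d*0.000000] = 12.622330
  V(0,+0) = exp(-r*dt) * [p_u*12.622330 + p_m*1.597753 + p_d*0.000000] = 2.811016


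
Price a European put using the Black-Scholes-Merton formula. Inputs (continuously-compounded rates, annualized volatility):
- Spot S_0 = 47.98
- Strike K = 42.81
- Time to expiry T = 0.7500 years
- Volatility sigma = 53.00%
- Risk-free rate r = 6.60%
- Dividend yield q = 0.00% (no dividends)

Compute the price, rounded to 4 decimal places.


Answer: Price = 4.9290

Derivation:
d1 = (ln(S/K) + (r - q + 0.5*sigma^2) * T) / (sigma * sqrt(T)) = 0.58573827
d2 = d1 - sigma * sqrt(T) = 0.12674481
exp(-rT) = 0.95170516; exp(-qT) = 1.00000000
P = K * exp(-rT) * N(-d2) - S_0 * exp(-qT) * N(-d1)
N(-d1) = 0.27902571; N(-d2) = 0.44957119
P = 42.8100 * 0.95170516 * 0.44957119 - 47.9800 * 1.00000000 * 0.27902571 = 4.9290


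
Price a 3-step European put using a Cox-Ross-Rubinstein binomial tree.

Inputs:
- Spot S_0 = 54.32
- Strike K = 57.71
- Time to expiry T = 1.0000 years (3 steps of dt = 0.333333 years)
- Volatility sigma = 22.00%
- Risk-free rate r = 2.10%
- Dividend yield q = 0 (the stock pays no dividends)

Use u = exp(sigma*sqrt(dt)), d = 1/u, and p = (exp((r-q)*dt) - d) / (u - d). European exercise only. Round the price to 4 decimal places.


dt = T/N = 0.333333
u = exp(sigma*sqrt(dt)) = 1.135436; d = 1/u = 0.880719
p = (exp((r-q)*dt) - d) / (u - d) = 0.495866
Discount per step: exp(-r*dt) = 0.993024
Stock lattice S(k, i) with i counting down-moves:
  k=0: S(0,0) = 54.3200
  k=1: S(1,0) = 61.6769; S(1,1) = 47.8406
  k=2: S(2,0) = 70.0302; S(2,1) = 54.3200; S(2,2) = 42.1341
  k=3: S(3,0) = 79.5148; S(3,1) = 61.6769; S(3,2) = 47.8406; S(3,3) = 37.1083
Terminal payoffs V(N, i) = max(K - S_T, 0):
  V(3,0) = 0.000000; V(3,1) = 0.000000; V(3,2) = 9.869363; V(3,3) = 20.601676
Backward induction: V(k, i) = exp(-r*dt) * [p * V(k+1, i) + (1-p) * V(k+1, i+1)].
  V(2,0) = exp(-r*dt) * [p*0.000000 + (1-p)*0.000000] = 0.000000
  V(2,1) = exp(-r*dt) * [p*0.000000 + (1-p)*9.869363] = 4.940773
  V(2,2) = exp(-r*dt) * [p*9.869363 + (1-p)*20.601676] = 15.173299
  V(1,0) = exp(-r*dt) * [p*0.000000 + (1-p)*4.940773] = 2.473436
  V(1,1) = exp(-r*dt) * [p*4.940773 + (1-p)*15.173299] = 10.028887
  V(0,0) = exp(-r*dt) * [p*2.473436 + (1-p)*10.028887] = 6.238571

Answer: Price = V(0,0) = 6.2386


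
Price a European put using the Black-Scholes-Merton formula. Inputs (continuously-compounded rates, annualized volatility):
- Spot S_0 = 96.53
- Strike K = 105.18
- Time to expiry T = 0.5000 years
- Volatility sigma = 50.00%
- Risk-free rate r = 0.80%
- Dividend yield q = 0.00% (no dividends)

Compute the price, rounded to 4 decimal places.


d1 = (ln(S/K) + (r - q + 0.5*sigma^2) * T) / (sigma * sqrt(T)) = -0.05464331
d2 = d1 - sigma * sqrt(T) = -0.40819670
exp(-rT) = 0.99600799; exp(-qT) = 1.00000000
P = K * exp(-rT) * N(-d2) - S_0 * exp(-qT) * N(-d1)
N(-d1) = 0.52178868; N(-d2) = 0.65843536
P = 105.1800 * 0.99600799 * 0.65843536 - 96.5300 * 1.00000000 * 0.52178868 = 18.6095

Answer: Price = 18.6095


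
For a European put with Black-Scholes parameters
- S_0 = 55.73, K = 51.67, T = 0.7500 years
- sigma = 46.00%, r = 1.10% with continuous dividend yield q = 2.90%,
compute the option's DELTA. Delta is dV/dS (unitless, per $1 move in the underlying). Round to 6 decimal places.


Answer: Delta = -0.353458

Derivation:
d1 = 0.3551739854; d2 = -0.0431977004
phi(d1) = 0.3745564275; exp(-qT) = 0.9784848257; exp(-rT) = 0.9917839379
N(-d1) = 0.3612296263
Delta = -exp(-qT) * N(-d1) = -0.9784848257 * 0.3612296263 = -0.353458


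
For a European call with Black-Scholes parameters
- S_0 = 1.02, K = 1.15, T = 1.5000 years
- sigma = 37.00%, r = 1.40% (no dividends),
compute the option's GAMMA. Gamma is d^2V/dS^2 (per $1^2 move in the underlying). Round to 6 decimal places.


Answer: Gamma = 0.863074

Derivation:
d1 = 0.0081995785; d2 = -0.4449560239
phi(d1) = 0.3989288696; exp(-qT) = 1.0000000000; exp(-rT) = 0.9792189646
Gamma = exp(-qT) * phi(d1) / (S * sigma * sqrt(T)) = 1.0000000000 * 0.3989288696 / (1.0200 * 0.3700 * 1.2247448714) = 0.863074


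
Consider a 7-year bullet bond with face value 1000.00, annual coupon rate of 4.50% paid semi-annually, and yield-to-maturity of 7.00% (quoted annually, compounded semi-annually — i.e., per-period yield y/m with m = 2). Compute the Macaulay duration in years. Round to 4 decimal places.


Coupon per period c = face * coupon_rate / m = 22.500000
Periods per year m = 2; per-period yield y/m = 0.035000
Number of cashflows N = 14
Cashflows (t years, CF_t, discount factor 1/(1+y/m)^(m*t), PV):
  t = 0.5000: CF_t = 22.500000, DF = 0.966184, PV = 21.739130
  t = 1.0000: CF_t = 22.500000, DF = 0.933511, PV = 21.003991
  t = 1.5000: CF_t = 22.500000, DF = 0.901943, PV = 20.293711
  t = 2.0000: CF_t = 22.500000, DF = 0.871442, PV = 19.607450
  t = 2.5000: CF_t = 22.500000, DF = 0.841973, PV = 18.944396
  t = 3.0000: CF_t = 22.500000, DF = 0.813501, PV = 18.303764
  t = 3.5000: CF_t = 22.500000, DF = 0.785991, PV = 17.684797
  t = 4.0000: CF_t = 22.500000, DF = 0.759412, PV = 17.086760
  t = 4.5000: CF_t = 22.500000, DF = 0.733731, PV = 16.508947
  t = 5.0000: CF_t = 22.500000, DF = 0.708919, PV = 15.950673
  t = 5.5000: CF_t = 22.500000, DF = 0.684946, PV = 15.411279
  t = 6.0000: CF_t = 22.500000, DF = 0.661783, PV = 14.890124
  t = 6.5000: CF_t = 22.500000, DF = 0.639404, PV = 14.386593
  t = 7.0000: CF_t = 1022.500000, DF = 0.617782, PV = 631.681881
Price P = sum_t PV_t = 863.493497
Macaulay numerator sum_t t * PV_t:
  t * PV_t at t = 0.5000: 10.869565
  t * PV_t at t = 1.0000: 21.003991
  t * PV_t at t = 1.5000: 30.440566
  t * PV_t at t = 2.0000: 39.214900
  t * PV_t at t = 2.5000: 47.360991
  t * PV_t at t = 3.0000: 54.911293
  t * PV_t at t = 3.5000: 61.896788
  t * PV_t at t = 4.0000: 68.347040
  t * PV_t at t = 4.5000: 74.290261
  t * PV_t at t = 5.0000: 79.753367
  t * PV_t at t = 5.5000: 84.762032
  t * PV_t at t = 6.0000: 89.340745
  t * PV_t at t = 6.5000: 93.512857
  t * PV_t at t = 7.0000: 4421.773164
Macaulay duration D = (sum_t t * PV_t) / P = 5177.477561 / 863.493497 = 5.995966

Answer: Macaulay duration = 5.9960 years


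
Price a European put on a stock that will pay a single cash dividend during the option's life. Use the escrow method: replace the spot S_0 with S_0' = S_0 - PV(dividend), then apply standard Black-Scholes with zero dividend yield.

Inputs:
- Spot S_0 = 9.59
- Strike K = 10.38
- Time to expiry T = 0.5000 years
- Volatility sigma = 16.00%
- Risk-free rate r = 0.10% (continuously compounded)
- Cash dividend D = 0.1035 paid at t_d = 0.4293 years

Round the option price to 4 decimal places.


Answer: Price = 1.0252

Derivation:
PV(D) = D * exp(-r * t_d) = 0.1035 * 0.99957079 = 0.10345558
S_0' = S_0 - PV(D) = 9.5900 - 0.10345558 = 9.48654442
d1 = (ln(S_0'/K) + (r + sigma^2/2)*T) / (sigma*sqrt(T)) = -0.73456426
d2 = d1 - sigma*sqrt(T) = -0.84770135
exp(-rT) = 0.99950012
N(-d1) = 0.76869755; N(-d2) = 0.80169784
P = K * exp(-rT) * N(-d2) - S_0' * N(-d1) = 10.3800 * 0.99950012 * 0.80169784 - 9.48654442 * 0.76869755 = 1.0252


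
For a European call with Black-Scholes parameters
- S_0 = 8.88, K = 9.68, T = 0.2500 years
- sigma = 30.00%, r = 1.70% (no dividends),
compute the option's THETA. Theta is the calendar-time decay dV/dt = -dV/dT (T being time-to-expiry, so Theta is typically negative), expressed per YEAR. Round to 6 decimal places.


d1 = -0.4717356286; d2 = -0.6217356286
phi(d1) = 0.3569335015; exp(-qT) = 1.0000000000; exp(-rT) = 0.9957590185
Theta = -S*exp(-qT)*phi(d1)*sigma/(2*sqrt(T)) - r*K*exp(-rT)*N(d2) + q*S*exp(-qT)*N(d1)
N(d1) = 0.3185577514; N(d2) = 0.2670578600; sqrt(T) = 0.5000000000
Term 1 = -8.8800 * 1.0000000000 * 0.3569335015 * 0.3000 / (2 * 0.5000000000) = -0.9508708480
Term 2 = -0.0170 * 9.6800 * 0.9957590185 * 0.2670578600 = -0.0437606629
Term 3 = 0 (no dividend yield, q = 0)
Theta = -0.9508708480 + (-0.0437606629) + (0.0000000000) = -0.994632

Answer: Theta = -0.994632


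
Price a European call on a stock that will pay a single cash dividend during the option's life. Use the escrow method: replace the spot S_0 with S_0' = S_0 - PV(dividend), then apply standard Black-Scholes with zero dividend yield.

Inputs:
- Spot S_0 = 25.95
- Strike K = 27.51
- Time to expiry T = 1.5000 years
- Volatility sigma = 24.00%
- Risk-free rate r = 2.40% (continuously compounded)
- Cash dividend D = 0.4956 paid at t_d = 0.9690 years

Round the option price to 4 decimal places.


Answer: Price = 2.5320

Derivation:
PV(D) = D * exp(-r * t_d) = 0.4956 * 0.97701234 = 0.48420731
S_0' = S_0 - PV(D) = 25.9500 - 0.48420731 = 25.46579269
d1 = (ln(S_0'/K) + (r + sigma^2/2)*T) / (sigma*sqrt(T)) = 0.00675826
d2 = d1 - sigma*sqrt(T) = -0.28718051
exp(-rT) = 0.96464029
N(d1) = 0.50269613; N(d2) = 0.38698705
C = S_0' * N(d1) - K * exp(-rT) * N(d2) = 25.46579269 * 0.50269613 - 27.5100 * 0.96464029 * 0.38698705 = 2.5320


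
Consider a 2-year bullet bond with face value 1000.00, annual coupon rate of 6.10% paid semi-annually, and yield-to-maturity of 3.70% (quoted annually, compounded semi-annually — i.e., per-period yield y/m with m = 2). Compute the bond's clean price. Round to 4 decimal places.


Answer: Price = 1045.8596

Derivation:
Coupon per period c = face * coupon_rate / m = 30.500000
Periods per year m = 2; per-period yield y/m = 0.018500
Number of cashflows N = 4
Cashflows (t years, CF_t, discount factor 1/(1+y/m)^(m*t), PV):
  t = 0.5000: CF_t = 30.500000, DF = 0.981836, PV = 29.945999
  t = 1.0000: CF_t = 30.500000, DF = 0.964002, PV = 29.402061
  t = 1.5000: CF_t = 30.500000, DF = 0.946492, PV = 28.868003
  t = 2.0000: CF_t = 1030.500000, DF = 0.929300, PV = 957.643495
Price P = sum_t PV_t = 1045.859557


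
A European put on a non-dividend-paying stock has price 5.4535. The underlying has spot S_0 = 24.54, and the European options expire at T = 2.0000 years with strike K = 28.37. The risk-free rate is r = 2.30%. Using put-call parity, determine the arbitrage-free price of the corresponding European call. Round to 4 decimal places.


Put-call parity: C - P = S_0 * exp(-qT) - K * exp(-rT).
S_0 * exp(-qT) = 24.5400 * 1.00000000 = 24.54000000
K * exp(-rT) = 28.3700 * 0.95504196 = 27.09454047
C = P + S*exp(-qT) - K*exp(-rT)
C = 5.4535 + 24.54000000 - 27.09454047 = 2.8990

Answer: Call price = 2.8990


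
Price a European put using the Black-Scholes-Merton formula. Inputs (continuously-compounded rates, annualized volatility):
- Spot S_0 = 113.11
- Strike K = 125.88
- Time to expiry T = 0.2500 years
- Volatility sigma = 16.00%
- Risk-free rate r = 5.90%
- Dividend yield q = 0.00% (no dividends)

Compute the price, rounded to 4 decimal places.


Answer: Price = 11.5118

Derivation:
d1 = (ln(S/K) + (r - q + 0.5*sigma^2) * T) / (sigma * sqrt(T)) = -1.11272845
d2 = d1 - sigma * sqrt(T) = -1.19272845
exp(-rT) = 0.98535825; exp(-qT) = 1.00000000
P = K * exp(-rT) * N(-d2) - S_0 * exp(-qT) * N(-d1)
N(-d1) = 0.86708746; N(-d2) = 0.88351213
P = 125.8800 * 0.98535825 * 0.88351213 - 113.1100 * 1.00000000 * 0.86708746 = 11.5118


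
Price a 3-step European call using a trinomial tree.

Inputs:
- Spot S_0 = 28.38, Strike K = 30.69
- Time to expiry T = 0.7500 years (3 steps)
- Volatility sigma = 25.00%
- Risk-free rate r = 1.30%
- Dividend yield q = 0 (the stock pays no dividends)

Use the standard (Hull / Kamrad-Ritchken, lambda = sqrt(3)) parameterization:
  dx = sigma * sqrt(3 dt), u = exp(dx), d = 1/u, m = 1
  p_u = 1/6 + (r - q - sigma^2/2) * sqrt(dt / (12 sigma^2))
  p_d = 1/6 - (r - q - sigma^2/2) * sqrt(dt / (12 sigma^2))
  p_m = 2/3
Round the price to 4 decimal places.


Answer: Price = V(0,0) = 1.7166

Derivation:
dt = T/N = 0.250000; dx = sigma*sqrt(3*dt) = 0.216506
u = exp(dx) = 1.241731; d = 1/u = 0.805327
p_u = 0.156130, p_m = 0.666667, p_d = 0.177203
Discount per step: exp(-r*dt) = 0.996755
Stock lattice S(k, j) with j the centered position index:
  k=0: S(0,+0) = 28.3800
  k=1: S(1,-1) = 22.8552; S(1,+0) = 28.3800; S(1,+1) = 35.2403
  k=2: S(2,-2) = 18.4059; S(2,-1) = 22.8552; S(2,+0) = 28.3800; S(2,+1) = 35.2403; S(2,+2) = 43.7590
  k=3: S(3,-3) = 14.8228; S(3,-2) = 18.4059; S(3,-1) = 22.8552; S(3,+0) = 28.3800; S(3,+1) = 35.2403; S(3,+2) = 43.7590; S(3,+3) = 54.3369
Terminal payoffs V(N, j) = max(S_T - K, 0):
  V(3,-3) = 0.000000; V(3,-2) = 0.000000; V(3,-1) = 0.000000; V(3,+0) = 0.000000; V(3,+1) = 4.550325; V(3,+2) = 13.069003; V(3,+3) = 23.646909
Backward induction: V(k, j) = exp(-r*dt) * [p_u * V(k+1, j+1) + p_m * V(k+1, j) + p_d * V(k+1, j-1)]
  V(2,-2) = exp(-r*dt) * [p_u*0.000000 + p_m*0.000000 + p_d*0.000000] = 0.000000
  V(2,-1) = exp(-r*dt) * [p_u*0.000000 + p_m*0.000000 + p_d*0.000000] = 0.000000
  V(2,+0) = exp(-r*dt) * [p_u*4.550325 + p_m*0.000000 + p_d*0.000000] = 0.708137
  V(2,+1) = exp(-r*dt) * [p_u*13.069003 + p_m*4.550325 + p_d*0.000000] = 5.057550
  V(2,+2) = exp(-r*dt) * [p_u*23.646909 + p_m*13.069003 + p_d*4.550325] = 13.168128
  V(1,-1) = exp(-r*dt) * [p_u*0.708137 + p_m*0.000000 + p_d*0.000000] = 0.110203
  V(1,+0) = exp(-r*dt) * [p_u*5.057550 + p_m*0.708137 + p_d*0.000000] = 1.257633
  V(1,+1) = exp(-r*dt) * [p_u*13.168128 + p_m*5.057550 + p_d*0.708137] = 5.535106
  V(0,+0) = exp(-r*dt) * [p_u*5.535106 + p_m*1.257633 + p_d*0.110203] = 1.716559
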